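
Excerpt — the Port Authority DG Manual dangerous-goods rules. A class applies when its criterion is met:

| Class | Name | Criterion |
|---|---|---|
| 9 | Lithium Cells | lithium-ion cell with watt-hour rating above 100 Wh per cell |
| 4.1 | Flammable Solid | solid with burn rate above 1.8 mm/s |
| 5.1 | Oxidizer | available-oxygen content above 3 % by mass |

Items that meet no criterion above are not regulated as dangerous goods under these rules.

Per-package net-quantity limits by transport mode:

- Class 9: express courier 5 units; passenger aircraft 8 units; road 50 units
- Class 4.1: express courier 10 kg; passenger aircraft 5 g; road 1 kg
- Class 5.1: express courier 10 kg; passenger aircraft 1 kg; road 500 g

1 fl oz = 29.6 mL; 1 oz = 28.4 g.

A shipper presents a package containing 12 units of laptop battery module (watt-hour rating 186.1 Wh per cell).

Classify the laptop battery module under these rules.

Watt-hour rating 186.1 Wh per cell meets the Class 9 criterion (Lithium Cells), so the laptop battery module is Class 9.

Class 9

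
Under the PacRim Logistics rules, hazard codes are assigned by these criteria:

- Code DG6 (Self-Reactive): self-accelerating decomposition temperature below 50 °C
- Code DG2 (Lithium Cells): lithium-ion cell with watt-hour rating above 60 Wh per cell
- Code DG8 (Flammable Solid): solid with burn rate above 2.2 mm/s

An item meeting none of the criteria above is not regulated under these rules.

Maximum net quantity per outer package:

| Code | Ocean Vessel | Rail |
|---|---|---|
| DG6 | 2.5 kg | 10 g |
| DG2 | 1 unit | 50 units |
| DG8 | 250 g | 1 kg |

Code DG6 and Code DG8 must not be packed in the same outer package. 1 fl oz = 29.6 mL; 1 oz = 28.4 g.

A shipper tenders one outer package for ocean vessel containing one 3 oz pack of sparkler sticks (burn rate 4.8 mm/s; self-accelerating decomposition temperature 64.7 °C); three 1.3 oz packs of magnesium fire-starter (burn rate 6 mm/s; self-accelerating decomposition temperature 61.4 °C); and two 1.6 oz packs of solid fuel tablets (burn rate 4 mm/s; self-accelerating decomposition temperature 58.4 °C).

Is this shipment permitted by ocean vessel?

The sparkler sticks have burn rate 4.8 mm/s, which is > 2.2 mm/s, so they are Code DG8 (Flammable Solid).
With burn rate 6 mm/s (> 2.2 mm/s), the magnesium fire-starter falls in Code DG8.
The solid fuel tablets have burn rate 4 mm/s, which is > 2.2 mm/s, so they are Code DG8 (Flammable Solid).
Total Code DG8: (one 3 oz pack = 85.2 g) + (three 1.3 oz packs = 110.76 g) + (two 1.6 oz packs = 90.88 g) = 286.84 g.
286.84 g exceeds the ocean vessel limit of 250 g for Code DG8.

No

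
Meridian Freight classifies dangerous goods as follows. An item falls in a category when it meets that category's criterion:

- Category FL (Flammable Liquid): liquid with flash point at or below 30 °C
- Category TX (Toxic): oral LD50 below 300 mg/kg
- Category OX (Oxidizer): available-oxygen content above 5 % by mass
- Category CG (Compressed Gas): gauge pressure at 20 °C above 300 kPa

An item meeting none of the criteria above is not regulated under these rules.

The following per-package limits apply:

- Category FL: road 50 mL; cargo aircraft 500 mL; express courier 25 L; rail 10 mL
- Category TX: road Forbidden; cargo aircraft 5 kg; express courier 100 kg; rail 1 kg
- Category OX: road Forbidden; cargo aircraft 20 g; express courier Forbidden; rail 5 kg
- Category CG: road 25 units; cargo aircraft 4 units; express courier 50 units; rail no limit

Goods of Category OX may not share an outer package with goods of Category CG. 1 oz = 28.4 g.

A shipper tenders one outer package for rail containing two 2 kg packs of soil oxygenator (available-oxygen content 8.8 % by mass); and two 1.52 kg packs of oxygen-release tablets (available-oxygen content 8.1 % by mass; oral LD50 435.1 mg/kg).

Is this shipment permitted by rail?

No

With available-oxygen content 8.8 % by mass (> 5 % by mass), the soil oxygenator falls in Category OX.
With available-oxygen content 8.1 % by mass (> 5 % by mass), the oxygen-release tablets fall in Category OX.
Category OX net quantity: (two 2 kg packs = 4 kg) + (two 1.52 kg packs = 3.04 kg) = 7.04 kg.
7.04 kg > 5 kg (rail limit, Category OX) — over the limit.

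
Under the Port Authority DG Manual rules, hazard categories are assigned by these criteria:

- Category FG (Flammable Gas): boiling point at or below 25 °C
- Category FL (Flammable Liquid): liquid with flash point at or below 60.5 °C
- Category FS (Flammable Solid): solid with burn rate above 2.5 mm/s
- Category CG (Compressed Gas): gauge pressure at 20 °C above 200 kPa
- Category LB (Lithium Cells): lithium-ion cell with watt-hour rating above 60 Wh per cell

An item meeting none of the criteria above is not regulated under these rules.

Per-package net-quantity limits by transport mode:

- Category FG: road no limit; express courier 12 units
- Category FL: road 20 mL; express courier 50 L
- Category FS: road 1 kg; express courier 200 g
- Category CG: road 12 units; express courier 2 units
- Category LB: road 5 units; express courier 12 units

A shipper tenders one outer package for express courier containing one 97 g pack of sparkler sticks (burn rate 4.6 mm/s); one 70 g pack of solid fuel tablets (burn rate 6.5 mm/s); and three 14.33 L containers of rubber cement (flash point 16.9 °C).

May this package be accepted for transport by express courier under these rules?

Yes

The sparkler sticks have burn rate 4.6 mm/s, which is > 2.5 mm/s, so they are Category FS (Flammable Solid).
With burn rate 6.5 mm/s (> 2.5 mm/s), the solid fuel tablets fall in Category FS.
With flash point 16.9 °C (≤ 60.5 °C), the rubber cement falls in Category FL.
Total Category FS: 97 g + 70 g = 167 g.
167 g ≤ 200 g (express courier limit, Category FS) — within limit.
Category FL quantity: three 14.33 L containers = 42.99 L.
42.99 L ≤ 50 L (express courier limit, Category FL) — within limit.
Every hazard category is within its express courier limit and no segregation rule is violated.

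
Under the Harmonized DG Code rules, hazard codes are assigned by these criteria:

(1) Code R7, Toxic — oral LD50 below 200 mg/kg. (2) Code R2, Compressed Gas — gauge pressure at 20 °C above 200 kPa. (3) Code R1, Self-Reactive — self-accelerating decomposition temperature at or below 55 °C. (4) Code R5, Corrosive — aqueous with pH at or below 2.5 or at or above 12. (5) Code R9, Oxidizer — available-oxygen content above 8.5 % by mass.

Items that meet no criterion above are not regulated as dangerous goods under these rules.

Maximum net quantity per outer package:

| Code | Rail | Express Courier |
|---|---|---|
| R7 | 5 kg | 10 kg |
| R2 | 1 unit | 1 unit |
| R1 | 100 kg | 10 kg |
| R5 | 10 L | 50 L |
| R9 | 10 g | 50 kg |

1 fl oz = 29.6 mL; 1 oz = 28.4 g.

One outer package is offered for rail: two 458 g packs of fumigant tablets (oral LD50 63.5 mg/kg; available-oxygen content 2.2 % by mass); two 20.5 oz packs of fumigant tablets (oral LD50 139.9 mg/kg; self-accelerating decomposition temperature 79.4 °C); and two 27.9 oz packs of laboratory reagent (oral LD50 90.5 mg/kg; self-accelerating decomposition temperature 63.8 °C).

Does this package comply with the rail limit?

With oral LD50 63.5 mg/kg (< 200 mg/kg), the fumigant tablets fall in Code R7.
With oral LD50 139.9 mg/kg (< 200 mg/kg), the fumigant tablets fall in Code R7.
The laboratory reagent has oral LD50 90.5 mg/kg, which is < 200 mg/kg, so it is Code R7 (Toxic).
Code R7 net quantity: (two 458 g packs = 916 g) + (two 20.5 oz packs = 1164.4 g) + (two 27.9 oz packs = 1584.72 g) = 3665.12 g.
3665.12 g ≤ 5 kg (rail limit, Code R7) — within limit.

Yes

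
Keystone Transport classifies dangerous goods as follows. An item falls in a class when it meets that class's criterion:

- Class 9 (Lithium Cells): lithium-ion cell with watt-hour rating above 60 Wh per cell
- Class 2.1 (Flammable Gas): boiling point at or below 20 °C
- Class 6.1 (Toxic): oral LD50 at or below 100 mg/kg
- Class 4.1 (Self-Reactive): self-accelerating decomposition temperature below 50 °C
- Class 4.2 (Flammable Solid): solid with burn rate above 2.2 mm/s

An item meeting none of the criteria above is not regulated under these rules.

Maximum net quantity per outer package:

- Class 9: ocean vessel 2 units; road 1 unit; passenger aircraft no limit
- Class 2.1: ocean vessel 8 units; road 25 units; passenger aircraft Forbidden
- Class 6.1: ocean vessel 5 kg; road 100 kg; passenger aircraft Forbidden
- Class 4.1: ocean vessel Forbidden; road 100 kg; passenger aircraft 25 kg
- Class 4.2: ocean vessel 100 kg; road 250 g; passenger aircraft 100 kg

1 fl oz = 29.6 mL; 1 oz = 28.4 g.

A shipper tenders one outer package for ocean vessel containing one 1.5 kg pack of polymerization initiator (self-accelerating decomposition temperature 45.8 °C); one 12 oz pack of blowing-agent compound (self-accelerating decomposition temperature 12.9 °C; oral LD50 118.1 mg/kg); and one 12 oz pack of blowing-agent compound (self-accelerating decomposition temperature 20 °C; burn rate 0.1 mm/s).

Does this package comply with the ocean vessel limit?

With self-accelerating decomposition temperature 45.8 °C (< 50 °C), the polymerization initiator falls in Class 4.1.
The blowing-agent compound has self-accelerating decomposition temperature 12.9 °C, which is < 50 °C, so it is Class 4.1 (Self-Reactive).
With self-accelerating decomposition temperature 20 °C (< 50 °C), the blowing-agent compound falls in Class 4.1.
Class 4.1 net quantity: 1.5 kg + (one 12 oz pack = 340.8 g) + (one 12 oz pack = 340.8 g) = 2181.6 g.
By ocean vessel, Class 4.1 is Forbidden regardless of quantity.

No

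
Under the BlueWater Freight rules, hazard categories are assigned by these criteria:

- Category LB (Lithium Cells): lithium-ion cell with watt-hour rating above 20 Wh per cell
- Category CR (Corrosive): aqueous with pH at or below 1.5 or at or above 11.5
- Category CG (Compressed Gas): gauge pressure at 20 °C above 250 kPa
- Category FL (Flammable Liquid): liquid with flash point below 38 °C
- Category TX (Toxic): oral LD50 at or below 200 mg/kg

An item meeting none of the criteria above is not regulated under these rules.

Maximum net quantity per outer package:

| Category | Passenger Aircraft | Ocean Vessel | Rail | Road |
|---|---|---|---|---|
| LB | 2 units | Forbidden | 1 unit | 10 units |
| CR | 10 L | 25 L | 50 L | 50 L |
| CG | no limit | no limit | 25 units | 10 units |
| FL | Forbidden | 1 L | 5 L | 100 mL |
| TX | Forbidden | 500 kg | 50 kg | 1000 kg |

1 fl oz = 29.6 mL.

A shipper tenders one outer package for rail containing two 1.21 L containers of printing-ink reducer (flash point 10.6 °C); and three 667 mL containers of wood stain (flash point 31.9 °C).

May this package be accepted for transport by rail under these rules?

Yes

With flash point 10.6 °C (< 38 °C), the printing-ink reducer falls in Category FL.
With flash point 31.9 °C (< 38 °C), the wood stain falls in Category FL.
Total Category FL: (two 1.21 L containers = 2.42 L) + (three 667 mL containers = 2.001 L) = 4.421 L.
That is within the Category FL rail limit of 5 L.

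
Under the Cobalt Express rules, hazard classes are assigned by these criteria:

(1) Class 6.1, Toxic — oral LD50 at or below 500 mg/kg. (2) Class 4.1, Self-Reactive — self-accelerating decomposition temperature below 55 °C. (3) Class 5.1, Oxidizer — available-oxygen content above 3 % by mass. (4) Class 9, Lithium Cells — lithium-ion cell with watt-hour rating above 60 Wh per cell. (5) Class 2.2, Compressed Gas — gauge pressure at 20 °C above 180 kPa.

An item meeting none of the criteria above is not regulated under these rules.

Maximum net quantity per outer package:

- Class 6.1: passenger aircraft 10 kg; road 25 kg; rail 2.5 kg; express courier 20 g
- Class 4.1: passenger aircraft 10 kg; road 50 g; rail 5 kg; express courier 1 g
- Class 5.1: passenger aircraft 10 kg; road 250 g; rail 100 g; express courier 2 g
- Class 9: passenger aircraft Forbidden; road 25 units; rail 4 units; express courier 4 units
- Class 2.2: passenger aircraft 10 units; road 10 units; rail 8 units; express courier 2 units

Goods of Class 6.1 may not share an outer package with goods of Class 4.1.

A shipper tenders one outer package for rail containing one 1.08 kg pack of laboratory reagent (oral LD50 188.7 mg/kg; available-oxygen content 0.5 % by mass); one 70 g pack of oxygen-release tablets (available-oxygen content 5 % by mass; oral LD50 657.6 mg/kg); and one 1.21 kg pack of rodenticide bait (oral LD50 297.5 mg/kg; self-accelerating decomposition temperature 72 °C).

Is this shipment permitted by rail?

Laboratory reagent: oral LD50 188.7 mg/kg ≤ 500 mg/kg → Class 6.1 (Toxic).
The oxygen-release tablets have available-oxygen content 5 % by mass, which is > 3 % by mass, so they are Class 5.1 (Oxidizer).
Oral LD50 297.5 mg/kg meets the Class 6.1 criterion (Toxic), so the rodenticide bait is Class 6.1.
Class 6.1 net quantity: 1.08 kg + 1.21 kg = 2.29 kg.
2.29 kg is within the rail limit of 2.5 kg for Class 6.1.
Class 5.1 quantity: 70 g.
70 g is within the rail limit of 100 g for Class 5.1.
The segregation rule (Class 6.1 with Class 4.1) does not apply to Class 6.1 with Class 5.1.
Every hazard class is within its rail limit and no segregation rule is violated.

Yes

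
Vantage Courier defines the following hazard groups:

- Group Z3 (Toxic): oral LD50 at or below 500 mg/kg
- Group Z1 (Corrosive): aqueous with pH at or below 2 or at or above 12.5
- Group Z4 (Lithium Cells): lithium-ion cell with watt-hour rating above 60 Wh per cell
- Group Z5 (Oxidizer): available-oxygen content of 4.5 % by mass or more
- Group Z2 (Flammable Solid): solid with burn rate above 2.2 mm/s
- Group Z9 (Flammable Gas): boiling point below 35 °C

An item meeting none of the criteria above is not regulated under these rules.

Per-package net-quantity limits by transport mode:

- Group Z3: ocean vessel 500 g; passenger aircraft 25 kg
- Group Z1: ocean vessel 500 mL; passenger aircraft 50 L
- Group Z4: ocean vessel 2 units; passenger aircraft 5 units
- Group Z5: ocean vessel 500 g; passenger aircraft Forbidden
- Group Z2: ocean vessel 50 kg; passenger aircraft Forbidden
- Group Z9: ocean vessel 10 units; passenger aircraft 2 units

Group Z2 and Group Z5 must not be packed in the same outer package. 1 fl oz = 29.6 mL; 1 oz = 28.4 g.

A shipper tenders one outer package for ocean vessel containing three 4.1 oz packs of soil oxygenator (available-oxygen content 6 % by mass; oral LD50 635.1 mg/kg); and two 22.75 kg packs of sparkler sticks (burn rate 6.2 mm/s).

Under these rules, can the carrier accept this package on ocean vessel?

The soil oxygenator has available-oxygen content 6 % by mass, which is ≥ 4.5 % by mass, so it is Group Z5 (Oxidizer).
Sparkler sticks: burn rate 6.2 mm/s > 2.2 mm/s → Group Z2 (Flammable Solid).
Group Z2 quantity: two 22.75 kg packs = 45.5 kg.
45.5 kg ≤ 50 kg (ocean vessel limit, Group Z2) — within limit.
Group Z5 quantity: three 4.1 oz packs = 349.32 g.
That is within the Group Z5 ocean vessel limit of 500 g.
Group Z2 and Group Z5 may not share an outer package.

No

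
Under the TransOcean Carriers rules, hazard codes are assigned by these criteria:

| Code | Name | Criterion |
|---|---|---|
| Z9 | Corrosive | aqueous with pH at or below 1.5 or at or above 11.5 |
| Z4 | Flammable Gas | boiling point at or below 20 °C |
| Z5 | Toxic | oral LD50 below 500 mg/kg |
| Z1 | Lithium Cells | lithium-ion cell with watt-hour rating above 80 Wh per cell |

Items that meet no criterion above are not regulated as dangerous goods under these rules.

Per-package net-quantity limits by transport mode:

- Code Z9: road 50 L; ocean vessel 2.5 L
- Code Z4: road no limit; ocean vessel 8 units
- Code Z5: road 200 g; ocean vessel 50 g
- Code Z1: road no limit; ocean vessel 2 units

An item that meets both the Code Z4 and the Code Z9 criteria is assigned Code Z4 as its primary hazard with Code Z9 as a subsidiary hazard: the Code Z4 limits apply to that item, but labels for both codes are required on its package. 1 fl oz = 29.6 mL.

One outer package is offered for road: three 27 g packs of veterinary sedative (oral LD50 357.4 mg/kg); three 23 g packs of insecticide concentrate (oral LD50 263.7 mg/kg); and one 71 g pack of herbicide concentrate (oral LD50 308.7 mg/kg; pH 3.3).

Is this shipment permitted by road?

No

With oral LD50 357.4 mg/kg (< 500 mg/kg), the veterinary sedative falls in Code Z5.
The insecticide concentrate has oral LD50 263.7 mg/kg, which is < 500 mg/kg, so it is Code Z5 (Toxic).
Oral LD50 308.7 mg/kg meets the Code Z5 criterion (Toxic), so the herbicide concentrate is Code Z5.
Code Z5 net quantity: (three 27 g packs = 81 g) + (three 23 g packs = 69 g) + 71 g = 221 g.
221 g exceeds the road limit of 200 g for Code Z5.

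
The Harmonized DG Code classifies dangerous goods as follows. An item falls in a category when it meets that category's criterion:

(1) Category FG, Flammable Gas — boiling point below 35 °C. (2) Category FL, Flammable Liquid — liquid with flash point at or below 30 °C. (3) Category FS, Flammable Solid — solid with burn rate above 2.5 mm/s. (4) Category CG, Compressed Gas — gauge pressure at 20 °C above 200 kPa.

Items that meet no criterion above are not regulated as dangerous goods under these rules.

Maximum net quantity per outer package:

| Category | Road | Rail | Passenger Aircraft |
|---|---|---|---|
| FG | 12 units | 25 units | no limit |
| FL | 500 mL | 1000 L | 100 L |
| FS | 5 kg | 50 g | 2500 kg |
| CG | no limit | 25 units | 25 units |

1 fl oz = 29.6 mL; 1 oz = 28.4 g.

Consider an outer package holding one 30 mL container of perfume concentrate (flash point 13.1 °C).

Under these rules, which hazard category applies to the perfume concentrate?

With flash point 13.1 °C (≤ 30 °C), the perfume concentrate falls in Category FL.

Category FL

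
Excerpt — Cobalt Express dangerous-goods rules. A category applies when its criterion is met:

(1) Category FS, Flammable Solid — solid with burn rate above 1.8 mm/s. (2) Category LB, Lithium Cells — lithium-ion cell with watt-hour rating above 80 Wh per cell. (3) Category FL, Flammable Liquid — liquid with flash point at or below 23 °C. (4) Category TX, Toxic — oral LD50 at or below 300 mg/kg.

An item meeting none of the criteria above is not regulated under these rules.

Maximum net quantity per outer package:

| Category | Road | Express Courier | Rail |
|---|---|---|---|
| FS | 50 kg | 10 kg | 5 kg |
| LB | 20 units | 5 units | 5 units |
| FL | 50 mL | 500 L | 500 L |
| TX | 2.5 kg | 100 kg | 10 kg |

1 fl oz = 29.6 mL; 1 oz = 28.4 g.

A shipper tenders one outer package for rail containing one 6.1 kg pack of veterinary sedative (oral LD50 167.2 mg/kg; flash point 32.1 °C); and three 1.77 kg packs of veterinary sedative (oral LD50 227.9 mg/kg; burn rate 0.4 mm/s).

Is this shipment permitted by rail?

No

Oral LD50 167.2 mg/kg meets the Category TX criterion (Toxic), so the veterinary sedative is Category TX.
Oral LD50 227.9 mg/kg meets the Category TX criterion (Toxic), so the veterinary sedative is Category TX.
Category TX net quantity: 6.1 kg + (three 1.77 kg packs = 5.31 kg) = 11.41 kg.
11.41 kg exceeds the rail limit of 10 kg for Category TX.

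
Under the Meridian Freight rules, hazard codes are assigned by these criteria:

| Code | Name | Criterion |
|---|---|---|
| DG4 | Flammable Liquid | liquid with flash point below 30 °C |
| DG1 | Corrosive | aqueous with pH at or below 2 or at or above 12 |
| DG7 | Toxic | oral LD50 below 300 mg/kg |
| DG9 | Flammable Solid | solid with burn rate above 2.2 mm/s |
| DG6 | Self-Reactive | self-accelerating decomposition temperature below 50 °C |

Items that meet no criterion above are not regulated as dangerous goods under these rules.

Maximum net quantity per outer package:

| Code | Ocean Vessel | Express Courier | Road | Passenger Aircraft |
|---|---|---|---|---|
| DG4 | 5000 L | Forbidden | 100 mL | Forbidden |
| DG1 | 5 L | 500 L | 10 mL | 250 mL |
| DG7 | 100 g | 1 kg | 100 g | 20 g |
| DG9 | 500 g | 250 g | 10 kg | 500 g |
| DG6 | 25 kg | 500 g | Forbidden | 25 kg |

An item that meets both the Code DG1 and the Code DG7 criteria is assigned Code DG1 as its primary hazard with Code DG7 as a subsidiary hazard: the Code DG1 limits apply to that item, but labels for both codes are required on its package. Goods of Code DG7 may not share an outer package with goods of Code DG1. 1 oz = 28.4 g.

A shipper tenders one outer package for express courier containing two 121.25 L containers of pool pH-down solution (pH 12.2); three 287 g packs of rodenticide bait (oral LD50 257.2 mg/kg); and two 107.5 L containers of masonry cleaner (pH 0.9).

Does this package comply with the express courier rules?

No

With pH 12.2 (≥ 12), the pool pH-down solution falls in Code DG1.
Oral LD50 257.2 mg/kg meets the Code DG7 criterion (Toxic), so the rodenticide bait is Code DG7.
The masonry cleaner has pH 0.9, which is ≤ 2, so it is Code DG1 (Corrosive).
Code DG7 quantity: three 287 g packs = 861 g.
That is within the Code DG7 express courier limit of 1 kg.
Code DG1 net quantity: (two 121.25 L containers = 242.5 L) + (two 107.5 L containers = 215 L) = 457.5 L.
457.5 L ≤ 500 L (express courier limit, Code DG1) — within limit.
Code DG7 and Code DG1 may not share an outer package.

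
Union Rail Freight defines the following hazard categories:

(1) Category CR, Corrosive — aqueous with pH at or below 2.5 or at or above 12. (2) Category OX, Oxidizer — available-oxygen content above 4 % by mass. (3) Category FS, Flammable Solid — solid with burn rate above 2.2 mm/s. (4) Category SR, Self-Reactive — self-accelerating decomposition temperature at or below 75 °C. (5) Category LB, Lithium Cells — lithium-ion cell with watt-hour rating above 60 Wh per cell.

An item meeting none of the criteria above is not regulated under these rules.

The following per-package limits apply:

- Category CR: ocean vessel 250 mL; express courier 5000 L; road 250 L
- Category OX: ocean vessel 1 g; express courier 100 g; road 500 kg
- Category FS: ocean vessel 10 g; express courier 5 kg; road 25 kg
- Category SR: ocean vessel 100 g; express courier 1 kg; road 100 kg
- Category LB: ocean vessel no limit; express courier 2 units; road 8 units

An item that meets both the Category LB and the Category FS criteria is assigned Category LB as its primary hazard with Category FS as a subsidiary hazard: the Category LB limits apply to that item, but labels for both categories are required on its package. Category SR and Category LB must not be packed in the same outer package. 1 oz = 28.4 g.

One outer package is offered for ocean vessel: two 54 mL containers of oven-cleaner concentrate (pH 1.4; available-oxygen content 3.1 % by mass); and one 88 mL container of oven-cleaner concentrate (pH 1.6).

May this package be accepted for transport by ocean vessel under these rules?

Yes

Oven-cleaner concentrate: pH 1.4 ≤ 2.5 → Category CR (Corrosive).
pH 1.6 meets the Category CR criterion (Corrosive), so the oven-cleaner concentrate is Category CR.
Total Category CR: (two 54 mL containers = 108 mL) + 88 mL = 196 mL.
That is within the Category CR ocean vessel limit of 250 mL.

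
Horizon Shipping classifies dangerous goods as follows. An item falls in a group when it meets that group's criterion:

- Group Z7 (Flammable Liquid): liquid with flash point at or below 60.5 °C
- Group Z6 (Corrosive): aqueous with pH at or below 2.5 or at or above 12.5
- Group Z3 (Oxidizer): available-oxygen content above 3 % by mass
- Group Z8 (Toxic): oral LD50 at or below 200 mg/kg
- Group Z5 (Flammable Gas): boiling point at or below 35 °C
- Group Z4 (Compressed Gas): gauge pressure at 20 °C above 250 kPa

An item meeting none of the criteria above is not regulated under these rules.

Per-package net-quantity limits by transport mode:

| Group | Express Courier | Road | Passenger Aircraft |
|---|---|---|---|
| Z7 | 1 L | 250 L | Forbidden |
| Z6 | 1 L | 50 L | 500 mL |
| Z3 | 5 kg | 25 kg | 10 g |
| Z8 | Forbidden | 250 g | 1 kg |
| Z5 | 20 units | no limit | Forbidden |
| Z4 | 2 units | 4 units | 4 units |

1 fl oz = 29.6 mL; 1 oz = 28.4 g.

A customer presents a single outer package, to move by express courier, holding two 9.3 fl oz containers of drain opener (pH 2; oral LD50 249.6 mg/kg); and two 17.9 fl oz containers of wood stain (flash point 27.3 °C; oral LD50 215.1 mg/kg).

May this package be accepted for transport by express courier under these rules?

No

The drain opener has pH 2, which is ≤ 2.5, so it is Group Z6 (Corrosive).
With flash point 27.3 °C (≤ 60.5 °C), the wood stain falls in Group Z7.
Group Z7 quantity: two 17.9 fl oz containers = 1059.68 mL.
That exceeds the Group Z7 express courier limit of 1 L.
Group Z6 quantity: two 9.3 fl oz containers = 550.56 mL.
550.56 mL ≤ 1 L (express courier limit, Group Z6) — within limit.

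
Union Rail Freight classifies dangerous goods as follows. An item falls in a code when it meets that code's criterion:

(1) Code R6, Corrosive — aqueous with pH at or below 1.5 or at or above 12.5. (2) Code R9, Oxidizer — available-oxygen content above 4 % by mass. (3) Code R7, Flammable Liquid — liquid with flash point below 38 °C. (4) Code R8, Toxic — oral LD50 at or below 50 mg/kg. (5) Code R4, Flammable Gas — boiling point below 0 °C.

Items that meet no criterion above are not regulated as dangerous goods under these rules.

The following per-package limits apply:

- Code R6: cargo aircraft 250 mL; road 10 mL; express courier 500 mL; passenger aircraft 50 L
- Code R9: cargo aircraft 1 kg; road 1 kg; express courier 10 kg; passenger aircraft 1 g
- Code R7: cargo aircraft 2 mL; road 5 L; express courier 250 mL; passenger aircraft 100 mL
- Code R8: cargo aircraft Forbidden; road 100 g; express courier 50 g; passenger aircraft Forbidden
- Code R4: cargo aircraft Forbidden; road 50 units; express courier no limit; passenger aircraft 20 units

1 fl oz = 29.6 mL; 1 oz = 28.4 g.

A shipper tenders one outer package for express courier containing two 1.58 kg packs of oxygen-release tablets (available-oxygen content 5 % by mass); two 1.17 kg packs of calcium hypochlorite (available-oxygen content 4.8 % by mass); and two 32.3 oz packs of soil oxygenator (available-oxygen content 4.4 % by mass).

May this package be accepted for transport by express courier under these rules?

The oxygen-release tablets have available-oxygen content 5 % by mass, which is > 4 % by mass, so they are Code R9 (Oxidizer).
The calcium hypochlorite has available-oxygen content 4.8 % by mass, which is > 4 % by mass, so it is Code R9 (Oxidizer).
With available-oxygen content 4.4 % by mass (> 4 % by mass), the soil oxygenator falls in Code R9.
Total Code R9: (two 1.58 kg packs = 3.16 kg) + (two 1.17 kg packs = 2.34 kg) + (two 32.3 oz packs = 1834.64 g) = 7334.64 g.
7334.64 g is within the express courier limit of 10 kg for Code R9.

Yes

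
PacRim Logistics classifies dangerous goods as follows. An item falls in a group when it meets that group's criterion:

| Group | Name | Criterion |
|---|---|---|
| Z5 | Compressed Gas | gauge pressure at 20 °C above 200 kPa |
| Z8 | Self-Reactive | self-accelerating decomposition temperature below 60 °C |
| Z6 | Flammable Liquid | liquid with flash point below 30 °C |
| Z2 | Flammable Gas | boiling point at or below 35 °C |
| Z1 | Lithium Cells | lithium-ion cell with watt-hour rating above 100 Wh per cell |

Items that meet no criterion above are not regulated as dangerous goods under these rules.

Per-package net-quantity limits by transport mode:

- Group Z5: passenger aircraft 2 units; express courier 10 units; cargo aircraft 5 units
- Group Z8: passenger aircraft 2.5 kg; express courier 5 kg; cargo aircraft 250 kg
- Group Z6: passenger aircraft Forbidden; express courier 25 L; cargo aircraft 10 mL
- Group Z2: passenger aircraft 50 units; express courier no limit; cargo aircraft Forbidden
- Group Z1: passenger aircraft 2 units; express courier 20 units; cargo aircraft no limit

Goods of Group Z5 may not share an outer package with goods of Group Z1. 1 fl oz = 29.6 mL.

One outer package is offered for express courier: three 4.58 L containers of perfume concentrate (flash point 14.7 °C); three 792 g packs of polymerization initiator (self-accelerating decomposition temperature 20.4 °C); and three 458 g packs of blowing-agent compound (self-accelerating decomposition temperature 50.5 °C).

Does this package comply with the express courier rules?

Yes

The perfume concentrate has flash point 14.7 °C, which is < 30 °C, so it is Group Z6 (Flammable Liquid).
The polymerization initiator has self-accelerating decomposition temperature 20.4 °C, which is < 60 °C, so it is Group Z8 (Self-Reactive).
Self-accelerating decomposition temperature 50.5 °C meets the Group Z8 criterion (Self-Reactive), so the blowing-agent compound is Group Z8.
Group Z6 quantity: three 4.58 L containers = 13.74 L.
13.74 L is within the express courier limit of 25 L for Group Z6.
Total Group Z8: (three 792 g packs = 2.376 kg) + (three 458 g packs = 1.374 kg) = 3.75 kg.
3.75 kg ≤ 5 kg (express courier limit, Group Z8) — within limit.
The segregation rule (Group Z5 with Group Z1) does not apply to Group Z6 with Group Z8.
Every hazard group is within its express courier limit and no segregation rule is violated.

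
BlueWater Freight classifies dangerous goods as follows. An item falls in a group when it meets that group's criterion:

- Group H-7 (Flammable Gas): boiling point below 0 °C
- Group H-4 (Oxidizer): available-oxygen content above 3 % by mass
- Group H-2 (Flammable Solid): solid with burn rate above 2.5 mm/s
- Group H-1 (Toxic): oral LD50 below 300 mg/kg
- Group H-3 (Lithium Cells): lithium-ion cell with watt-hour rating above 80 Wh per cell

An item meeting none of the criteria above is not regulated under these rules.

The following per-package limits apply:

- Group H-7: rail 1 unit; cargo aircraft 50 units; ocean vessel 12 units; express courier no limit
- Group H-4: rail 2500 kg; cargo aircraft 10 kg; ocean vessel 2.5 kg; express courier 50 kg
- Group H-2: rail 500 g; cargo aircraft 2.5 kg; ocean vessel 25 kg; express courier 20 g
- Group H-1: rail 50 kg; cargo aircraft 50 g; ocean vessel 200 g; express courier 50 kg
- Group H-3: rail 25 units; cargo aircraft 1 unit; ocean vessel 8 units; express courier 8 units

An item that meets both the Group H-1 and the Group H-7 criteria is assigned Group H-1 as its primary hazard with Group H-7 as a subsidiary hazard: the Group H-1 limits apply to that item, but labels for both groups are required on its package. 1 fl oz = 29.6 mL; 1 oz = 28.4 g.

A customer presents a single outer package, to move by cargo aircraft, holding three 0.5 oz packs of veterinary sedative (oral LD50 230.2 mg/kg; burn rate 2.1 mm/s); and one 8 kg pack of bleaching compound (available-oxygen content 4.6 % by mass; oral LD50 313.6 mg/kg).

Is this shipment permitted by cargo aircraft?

Yes

The veterinary sedative has oral LD50 230.2 mg/kg, which is < 300 mg/kg, so it is Group H-1 (Toxic).
With available-oxygen content 4.6 % by mass (> 3 % by mass), the bleaching compound falls in Group H-4.
Group H-1 quantity: three 0.5 oz packs = 42.6 g.
That is within the Group H-1 cargo aircraft limit of 50 g.
Group H-4 quantity: 8 kg.
8 kg is within the cargo aircraft limit of 10 kg for Group H-4.
Every hazard group is within its cargo aircraft limit and no segregation rule is violated.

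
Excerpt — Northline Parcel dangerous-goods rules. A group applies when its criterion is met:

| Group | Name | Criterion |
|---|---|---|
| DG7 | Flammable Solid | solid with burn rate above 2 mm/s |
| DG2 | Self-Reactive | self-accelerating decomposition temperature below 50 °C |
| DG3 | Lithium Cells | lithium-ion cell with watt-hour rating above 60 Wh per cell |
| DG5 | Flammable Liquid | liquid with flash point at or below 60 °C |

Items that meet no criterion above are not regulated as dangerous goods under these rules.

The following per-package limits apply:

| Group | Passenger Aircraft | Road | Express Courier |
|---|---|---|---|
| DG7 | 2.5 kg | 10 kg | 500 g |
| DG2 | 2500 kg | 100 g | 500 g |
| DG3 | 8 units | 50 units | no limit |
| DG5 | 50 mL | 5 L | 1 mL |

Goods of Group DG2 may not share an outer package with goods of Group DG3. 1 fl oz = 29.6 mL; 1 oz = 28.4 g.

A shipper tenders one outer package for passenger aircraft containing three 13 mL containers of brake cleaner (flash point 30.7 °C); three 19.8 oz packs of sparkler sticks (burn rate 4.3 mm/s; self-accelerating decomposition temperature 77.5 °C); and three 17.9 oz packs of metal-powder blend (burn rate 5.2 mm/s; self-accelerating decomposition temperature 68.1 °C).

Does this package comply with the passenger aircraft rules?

No

With flash point 30.7 °C (≤ 60 °C), the brake cleaner falls in Group DG5.
Sparkler sticks: burn rate 4.3 mm/s > 2 mm/s → Group DG7 (Flammable Solid).
With burn rate 5.2 mm/s (> 2 mm/s), the metal-powder blend falls in Group DG7.
Group DG5 quantity: three 13 mL containers = 39 mL.
39 mL ≤ 50 mL (passenger aircraft limit, Group DG5) — within limit.
Total Group DG7: (three 19.8 oz packs = 1686.96 g) + (three 17.9 oz packs = 1525.08 g) = 3212.04 g.
3212.04 g > 2.5 kg (passenger aircraft limit, Group DG7) — over the limit.
The segregation rule (Group DG2 with Group DG3) does not apply to Group DG5 with Group DG7.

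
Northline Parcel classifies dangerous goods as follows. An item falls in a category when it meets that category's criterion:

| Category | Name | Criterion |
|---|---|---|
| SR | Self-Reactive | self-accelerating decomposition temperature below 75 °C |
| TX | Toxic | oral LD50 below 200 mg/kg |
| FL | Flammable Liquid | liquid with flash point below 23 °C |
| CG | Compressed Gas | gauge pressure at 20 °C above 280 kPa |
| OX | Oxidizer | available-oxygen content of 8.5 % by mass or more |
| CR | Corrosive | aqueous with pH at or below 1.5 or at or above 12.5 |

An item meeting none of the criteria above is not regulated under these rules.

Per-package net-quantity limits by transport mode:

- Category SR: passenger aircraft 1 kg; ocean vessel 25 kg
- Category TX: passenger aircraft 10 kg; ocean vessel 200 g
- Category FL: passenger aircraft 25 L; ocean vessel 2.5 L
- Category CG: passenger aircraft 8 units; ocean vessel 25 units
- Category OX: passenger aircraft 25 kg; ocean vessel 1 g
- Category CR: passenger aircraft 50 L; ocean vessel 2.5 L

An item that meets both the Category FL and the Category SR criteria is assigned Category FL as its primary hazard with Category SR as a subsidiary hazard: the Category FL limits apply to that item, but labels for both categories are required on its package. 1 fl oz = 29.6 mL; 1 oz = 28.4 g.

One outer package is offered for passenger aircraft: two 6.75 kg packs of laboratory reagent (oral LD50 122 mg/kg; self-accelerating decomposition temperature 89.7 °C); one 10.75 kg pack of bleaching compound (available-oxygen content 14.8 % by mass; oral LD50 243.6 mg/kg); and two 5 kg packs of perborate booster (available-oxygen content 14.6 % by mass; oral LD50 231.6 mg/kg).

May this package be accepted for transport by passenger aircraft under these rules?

Laboratory reagent: oral LD50 122 mg/kg < 200 mg/kg → Category TX (Toxic).
Bleaching compound: available-oxygen content 14.8 % by mass ≥ 8.5 % by mass → Category OX (Oxidizer).
Perborate booster: available-oxygen content 14.6 % by mass ≥ 8.5 % by mass → Category OX (Oxidizer).
Category OX net quantity: 10.75 kg + (two 5 kg packs = 10 kg) = 20.75 kg.
That is within the Category OX passenger aircraft limit of 25 kg.
Category TX quantity: two 6.75 kg packs = 13.5 kg.
That exceeds the Category TX passenger aircraft limit of 10 kg.

No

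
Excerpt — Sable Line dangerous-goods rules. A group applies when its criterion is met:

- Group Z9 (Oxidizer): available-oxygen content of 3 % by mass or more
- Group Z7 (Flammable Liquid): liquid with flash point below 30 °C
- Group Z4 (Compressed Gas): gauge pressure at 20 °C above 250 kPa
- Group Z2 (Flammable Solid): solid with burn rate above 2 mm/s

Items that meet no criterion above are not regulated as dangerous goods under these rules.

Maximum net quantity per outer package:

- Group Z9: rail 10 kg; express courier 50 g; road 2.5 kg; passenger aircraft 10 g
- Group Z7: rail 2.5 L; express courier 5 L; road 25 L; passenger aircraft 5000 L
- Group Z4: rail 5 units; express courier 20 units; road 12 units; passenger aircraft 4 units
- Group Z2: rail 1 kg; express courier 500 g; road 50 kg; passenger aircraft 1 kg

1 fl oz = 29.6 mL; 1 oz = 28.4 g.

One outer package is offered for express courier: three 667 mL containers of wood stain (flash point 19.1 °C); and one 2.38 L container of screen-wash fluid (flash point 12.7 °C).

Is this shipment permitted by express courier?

With flash point 19.1 °C (< 30 °C), the wood stain falls in Group Z7.
Screen-wash fluid: flash point 12.7 °C < 30 °C → Group Z7 (Flammable Liquid).
Total Group Z7: (three 667 mL containers = 2.001 L) + 2.38 L = 4.381 L.
That is within the Group Z7 express courier limit of 5 L.

Yes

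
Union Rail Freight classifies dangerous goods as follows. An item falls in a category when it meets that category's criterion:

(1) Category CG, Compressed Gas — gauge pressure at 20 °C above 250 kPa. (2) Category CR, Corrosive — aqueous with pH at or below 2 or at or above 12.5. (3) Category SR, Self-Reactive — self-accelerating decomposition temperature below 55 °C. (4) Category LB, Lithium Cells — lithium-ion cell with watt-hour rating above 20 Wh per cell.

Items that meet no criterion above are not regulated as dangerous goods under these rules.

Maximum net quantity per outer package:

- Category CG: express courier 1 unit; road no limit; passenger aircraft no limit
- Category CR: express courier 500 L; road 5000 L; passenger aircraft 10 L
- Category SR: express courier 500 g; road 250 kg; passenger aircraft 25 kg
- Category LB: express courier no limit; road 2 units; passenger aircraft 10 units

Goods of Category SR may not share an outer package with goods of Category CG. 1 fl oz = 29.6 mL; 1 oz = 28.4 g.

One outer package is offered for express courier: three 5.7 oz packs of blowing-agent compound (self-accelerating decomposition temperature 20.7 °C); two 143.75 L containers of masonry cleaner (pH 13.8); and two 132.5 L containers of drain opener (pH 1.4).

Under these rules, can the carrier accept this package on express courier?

No

With self-accelerating decomposition temperature 20.7 °C (< 55 °C), the blowing-agent compound falls in Category SR.
Masonry cleaner: pH 13.8 ≥ 12.5 → Category CR (Corrosive).
With pH 1.4 (≤ 2), the drain opener falls in Category CR.
Total Category CR: (two 143.75 L containers = 287.5 L) + (two 132.5 L containers = 265 L) = 552.5 L.
552.5 L exceeds the express courier limit of 500 L for Category CR.
Category SR quantity: three 5.7 oz packs = 485.64 g.
That is within the Category SR express courier limit of 500 g.
The segregation rule (Category SR with Category CG) does not apply to Category CR with Category SR.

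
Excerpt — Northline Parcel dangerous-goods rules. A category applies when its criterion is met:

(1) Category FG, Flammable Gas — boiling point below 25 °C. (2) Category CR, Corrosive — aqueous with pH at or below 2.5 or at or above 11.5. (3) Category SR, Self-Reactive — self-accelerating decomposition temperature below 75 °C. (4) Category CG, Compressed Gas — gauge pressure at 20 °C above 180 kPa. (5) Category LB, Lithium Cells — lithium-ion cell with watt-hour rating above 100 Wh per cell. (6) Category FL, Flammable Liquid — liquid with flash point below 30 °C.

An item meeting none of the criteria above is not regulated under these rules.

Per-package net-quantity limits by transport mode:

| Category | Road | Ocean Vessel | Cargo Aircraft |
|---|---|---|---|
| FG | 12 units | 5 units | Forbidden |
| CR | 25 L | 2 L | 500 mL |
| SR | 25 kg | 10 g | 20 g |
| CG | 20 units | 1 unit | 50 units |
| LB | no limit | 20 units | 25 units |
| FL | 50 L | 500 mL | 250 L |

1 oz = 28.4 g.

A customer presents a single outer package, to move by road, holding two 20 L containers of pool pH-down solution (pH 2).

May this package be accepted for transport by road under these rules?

No

pH 2 meets the Category CR criterion (Corrosive), so the pool pH-down solution is Category CR.
Category CR quantity: two 20 L containers = 40 L.
That exceeds the Category CR road limit of 25 L.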